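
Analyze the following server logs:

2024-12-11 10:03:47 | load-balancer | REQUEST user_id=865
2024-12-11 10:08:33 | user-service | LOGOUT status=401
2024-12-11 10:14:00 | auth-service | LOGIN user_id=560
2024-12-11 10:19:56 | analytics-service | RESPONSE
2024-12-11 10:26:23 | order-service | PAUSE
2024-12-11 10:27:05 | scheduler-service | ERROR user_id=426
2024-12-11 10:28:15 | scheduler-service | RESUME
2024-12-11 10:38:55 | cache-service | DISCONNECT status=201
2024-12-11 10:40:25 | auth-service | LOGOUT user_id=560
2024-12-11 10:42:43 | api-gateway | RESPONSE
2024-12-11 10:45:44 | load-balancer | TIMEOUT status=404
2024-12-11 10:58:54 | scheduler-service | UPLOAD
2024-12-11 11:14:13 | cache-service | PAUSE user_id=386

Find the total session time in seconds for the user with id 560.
1585

To calculate session duration:

1. Find LOGIN event for user_id=560: 2024-12-11 10:14:00
2. Find LOGOUT event for user_id=560: 2024-12-11 10:40:25
3. Session duration: 2024-12-11 10:40:25 - 2024-12-11 10:14:00 = 1585 seconds (26 minutes)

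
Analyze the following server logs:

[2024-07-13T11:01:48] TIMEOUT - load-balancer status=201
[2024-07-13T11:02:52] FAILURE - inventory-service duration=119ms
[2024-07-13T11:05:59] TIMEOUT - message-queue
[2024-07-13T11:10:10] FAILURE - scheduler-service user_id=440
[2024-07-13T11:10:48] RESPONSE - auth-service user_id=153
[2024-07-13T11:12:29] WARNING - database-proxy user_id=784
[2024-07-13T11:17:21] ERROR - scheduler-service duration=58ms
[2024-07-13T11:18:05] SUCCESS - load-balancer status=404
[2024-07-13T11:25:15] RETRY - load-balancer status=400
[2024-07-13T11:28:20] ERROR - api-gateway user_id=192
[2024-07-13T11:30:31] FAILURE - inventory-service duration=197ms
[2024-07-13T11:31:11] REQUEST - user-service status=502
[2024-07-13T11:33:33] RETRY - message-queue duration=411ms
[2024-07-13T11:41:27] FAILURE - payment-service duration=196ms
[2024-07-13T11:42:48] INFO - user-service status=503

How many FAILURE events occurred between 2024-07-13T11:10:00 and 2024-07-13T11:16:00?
1

To count events in the time window:

1. Window boundaries: 2024-07-13T11:10:00 to 2024-07-13T11:16:00
2. Filter for FAILURE events within this window
3. Count matching events: 1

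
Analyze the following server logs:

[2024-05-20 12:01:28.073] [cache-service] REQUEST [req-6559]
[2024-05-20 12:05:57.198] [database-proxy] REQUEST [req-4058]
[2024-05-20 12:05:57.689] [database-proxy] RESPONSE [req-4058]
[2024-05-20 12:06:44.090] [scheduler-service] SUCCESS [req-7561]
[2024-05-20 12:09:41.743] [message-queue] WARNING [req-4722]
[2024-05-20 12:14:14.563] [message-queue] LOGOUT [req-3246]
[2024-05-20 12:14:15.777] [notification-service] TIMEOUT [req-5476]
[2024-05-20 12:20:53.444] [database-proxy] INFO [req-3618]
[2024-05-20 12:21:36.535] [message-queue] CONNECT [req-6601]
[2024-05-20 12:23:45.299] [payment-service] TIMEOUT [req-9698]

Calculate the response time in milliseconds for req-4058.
491

To calculate latency:

1. Find REQUEST with id req-4058: 2024-05-20 12:05:57.198
2. Find RESPONSE with id req-4058: 2024-05-20 12:05:57.689
3. Latency: 2024-05-20 12:05:57.689 - 2024-05-20 12:05:57.198 = 491ms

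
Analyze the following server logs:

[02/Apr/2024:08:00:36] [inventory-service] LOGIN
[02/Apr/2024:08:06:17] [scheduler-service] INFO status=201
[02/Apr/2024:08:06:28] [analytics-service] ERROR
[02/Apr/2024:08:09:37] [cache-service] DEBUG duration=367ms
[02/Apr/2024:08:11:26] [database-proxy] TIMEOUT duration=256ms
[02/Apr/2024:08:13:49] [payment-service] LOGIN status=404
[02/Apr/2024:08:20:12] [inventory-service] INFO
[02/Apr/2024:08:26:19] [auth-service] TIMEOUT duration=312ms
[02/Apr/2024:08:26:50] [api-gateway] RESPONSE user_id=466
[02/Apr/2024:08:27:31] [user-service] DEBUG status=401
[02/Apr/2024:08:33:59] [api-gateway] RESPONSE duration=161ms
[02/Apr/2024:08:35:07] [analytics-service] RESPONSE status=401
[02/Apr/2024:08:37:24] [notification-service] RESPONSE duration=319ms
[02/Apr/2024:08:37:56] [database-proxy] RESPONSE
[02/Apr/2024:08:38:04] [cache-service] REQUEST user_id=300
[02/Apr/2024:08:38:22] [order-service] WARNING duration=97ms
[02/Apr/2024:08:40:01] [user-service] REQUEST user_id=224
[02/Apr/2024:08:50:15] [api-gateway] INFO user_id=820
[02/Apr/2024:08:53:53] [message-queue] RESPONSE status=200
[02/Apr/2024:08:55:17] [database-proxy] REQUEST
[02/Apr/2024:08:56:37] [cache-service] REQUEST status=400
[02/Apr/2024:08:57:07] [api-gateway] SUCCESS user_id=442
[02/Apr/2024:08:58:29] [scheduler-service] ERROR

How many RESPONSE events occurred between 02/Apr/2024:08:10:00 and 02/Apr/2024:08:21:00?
0

To count events in the time window:

1. Window boundaries: 02/Apr/2024:08:10:00 to 02/Apr/2024:08:21:00
2. Filter for RESPONSE events within this window
3. Count matching events: 0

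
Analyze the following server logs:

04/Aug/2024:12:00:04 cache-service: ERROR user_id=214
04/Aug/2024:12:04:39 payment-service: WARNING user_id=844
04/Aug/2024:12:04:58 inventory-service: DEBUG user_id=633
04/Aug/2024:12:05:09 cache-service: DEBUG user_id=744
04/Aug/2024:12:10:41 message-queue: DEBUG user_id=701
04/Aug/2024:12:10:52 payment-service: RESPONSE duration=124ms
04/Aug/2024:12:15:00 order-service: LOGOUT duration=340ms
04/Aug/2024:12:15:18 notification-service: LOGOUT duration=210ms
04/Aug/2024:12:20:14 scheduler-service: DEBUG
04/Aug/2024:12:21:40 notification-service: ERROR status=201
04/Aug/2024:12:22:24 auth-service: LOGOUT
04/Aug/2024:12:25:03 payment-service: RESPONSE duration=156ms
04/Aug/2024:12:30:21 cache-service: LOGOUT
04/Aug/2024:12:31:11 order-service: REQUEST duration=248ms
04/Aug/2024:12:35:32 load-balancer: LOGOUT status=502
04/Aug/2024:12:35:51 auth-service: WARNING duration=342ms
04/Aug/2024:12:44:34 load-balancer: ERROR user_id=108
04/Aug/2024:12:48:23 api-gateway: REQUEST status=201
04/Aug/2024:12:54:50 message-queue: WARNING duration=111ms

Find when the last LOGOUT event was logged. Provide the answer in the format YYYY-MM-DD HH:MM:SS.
2024-08-04 12:35:32

To find the last event:

1. Filter for all LOGOUT events
2. Sort by timestamp
3. Select the last one
4. Timestamp: 2024-08-04 12:35:32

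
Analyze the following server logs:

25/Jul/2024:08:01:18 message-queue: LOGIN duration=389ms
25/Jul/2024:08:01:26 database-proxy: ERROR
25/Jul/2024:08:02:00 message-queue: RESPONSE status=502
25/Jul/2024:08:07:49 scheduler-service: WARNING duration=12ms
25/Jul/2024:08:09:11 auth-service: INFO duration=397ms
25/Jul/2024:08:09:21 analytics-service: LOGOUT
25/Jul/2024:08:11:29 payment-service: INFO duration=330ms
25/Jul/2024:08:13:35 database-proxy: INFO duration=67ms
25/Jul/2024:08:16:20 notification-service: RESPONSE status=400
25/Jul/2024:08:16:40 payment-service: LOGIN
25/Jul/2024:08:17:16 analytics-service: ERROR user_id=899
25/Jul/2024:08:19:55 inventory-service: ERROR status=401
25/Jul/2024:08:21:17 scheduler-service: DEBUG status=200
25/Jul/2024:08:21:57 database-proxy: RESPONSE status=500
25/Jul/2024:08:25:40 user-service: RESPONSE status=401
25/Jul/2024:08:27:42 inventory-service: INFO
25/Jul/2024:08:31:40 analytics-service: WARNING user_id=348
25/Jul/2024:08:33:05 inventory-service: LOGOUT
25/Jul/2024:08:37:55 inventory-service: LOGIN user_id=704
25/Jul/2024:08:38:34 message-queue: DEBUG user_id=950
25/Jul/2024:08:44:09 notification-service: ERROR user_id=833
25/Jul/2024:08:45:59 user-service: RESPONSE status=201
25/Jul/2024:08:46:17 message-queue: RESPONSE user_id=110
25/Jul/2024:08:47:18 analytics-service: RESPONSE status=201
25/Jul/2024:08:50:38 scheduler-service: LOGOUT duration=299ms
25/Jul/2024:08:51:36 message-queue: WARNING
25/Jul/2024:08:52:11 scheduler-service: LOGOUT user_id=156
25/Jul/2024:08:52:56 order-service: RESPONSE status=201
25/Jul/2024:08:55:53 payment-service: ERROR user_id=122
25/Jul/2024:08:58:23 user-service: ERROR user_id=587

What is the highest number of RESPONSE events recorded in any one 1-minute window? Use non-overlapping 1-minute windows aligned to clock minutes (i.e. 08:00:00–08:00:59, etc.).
1

To find the burst window:

1. Divide the log period into non-overlapping 1-minute windows starting at 08:00
2. Count RESPONSE events in each window
3. Find the window with maximum count
4. Maximum events in a window: 1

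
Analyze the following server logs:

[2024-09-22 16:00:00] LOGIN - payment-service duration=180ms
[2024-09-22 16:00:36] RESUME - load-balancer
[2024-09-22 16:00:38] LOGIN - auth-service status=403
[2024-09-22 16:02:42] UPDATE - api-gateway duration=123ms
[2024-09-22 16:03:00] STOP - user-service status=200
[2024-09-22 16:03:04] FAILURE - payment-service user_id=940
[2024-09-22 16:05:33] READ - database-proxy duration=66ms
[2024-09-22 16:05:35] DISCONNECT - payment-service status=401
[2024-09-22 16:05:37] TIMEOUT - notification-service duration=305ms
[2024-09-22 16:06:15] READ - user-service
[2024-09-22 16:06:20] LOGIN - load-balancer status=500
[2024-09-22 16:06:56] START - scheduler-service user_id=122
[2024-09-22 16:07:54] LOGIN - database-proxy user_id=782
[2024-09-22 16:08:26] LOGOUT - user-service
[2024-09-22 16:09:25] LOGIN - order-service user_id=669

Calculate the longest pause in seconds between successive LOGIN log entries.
342

To find the longest gap:

1. Extract all LOGIN events in chronological order
2. Calculate time differences between consecutive events
3. Find the maximum difference
4. Longest gap: 342 seconds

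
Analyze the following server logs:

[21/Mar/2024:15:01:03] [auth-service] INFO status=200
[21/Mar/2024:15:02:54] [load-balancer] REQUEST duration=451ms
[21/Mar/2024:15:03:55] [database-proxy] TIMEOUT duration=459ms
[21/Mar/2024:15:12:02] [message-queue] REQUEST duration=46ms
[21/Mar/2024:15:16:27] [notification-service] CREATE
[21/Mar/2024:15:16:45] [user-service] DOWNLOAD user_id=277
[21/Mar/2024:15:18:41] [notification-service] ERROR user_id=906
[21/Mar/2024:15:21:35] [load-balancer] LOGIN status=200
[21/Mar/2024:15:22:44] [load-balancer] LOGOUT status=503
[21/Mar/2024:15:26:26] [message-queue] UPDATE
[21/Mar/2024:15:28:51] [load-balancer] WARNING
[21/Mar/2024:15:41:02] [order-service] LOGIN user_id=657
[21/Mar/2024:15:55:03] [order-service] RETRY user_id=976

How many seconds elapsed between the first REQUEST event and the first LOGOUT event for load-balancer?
1190

To find the time between events:

1. Locate the first REQUEST event for load-balancer: 21/Mar/2024:15:02:54
2. Locate the first LOGOUT event for load-balancer: 21/Mar/2024:15:22:44
3. Calculate the difference: 21/Mar/2024:15:22:44 - 21/Mar/2024:15:02:54 = 1190 seconds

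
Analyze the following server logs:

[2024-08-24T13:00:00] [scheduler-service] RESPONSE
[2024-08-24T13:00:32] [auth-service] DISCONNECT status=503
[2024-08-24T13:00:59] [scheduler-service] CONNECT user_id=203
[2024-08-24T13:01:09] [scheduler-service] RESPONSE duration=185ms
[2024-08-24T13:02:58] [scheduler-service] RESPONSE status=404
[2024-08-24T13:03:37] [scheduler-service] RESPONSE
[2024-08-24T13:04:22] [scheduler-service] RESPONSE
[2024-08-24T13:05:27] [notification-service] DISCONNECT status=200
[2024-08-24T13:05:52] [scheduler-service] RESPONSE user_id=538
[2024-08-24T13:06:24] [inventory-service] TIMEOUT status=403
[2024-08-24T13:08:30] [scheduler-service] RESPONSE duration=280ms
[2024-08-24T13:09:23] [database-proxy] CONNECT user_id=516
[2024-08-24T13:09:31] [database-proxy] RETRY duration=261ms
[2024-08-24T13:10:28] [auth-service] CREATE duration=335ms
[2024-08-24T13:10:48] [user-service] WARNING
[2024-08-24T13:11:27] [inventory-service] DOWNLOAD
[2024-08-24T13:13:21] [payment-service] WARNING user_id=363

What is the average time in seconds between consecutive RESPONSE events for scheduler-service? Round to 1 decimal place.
85.0

To calculate average interval:

1. Find all RESPONSE events for scheduler-service in order
2. Calculate time gaps between consecutive events
3. Compute mean of gaps: 510 / 6 = 85.0 seconds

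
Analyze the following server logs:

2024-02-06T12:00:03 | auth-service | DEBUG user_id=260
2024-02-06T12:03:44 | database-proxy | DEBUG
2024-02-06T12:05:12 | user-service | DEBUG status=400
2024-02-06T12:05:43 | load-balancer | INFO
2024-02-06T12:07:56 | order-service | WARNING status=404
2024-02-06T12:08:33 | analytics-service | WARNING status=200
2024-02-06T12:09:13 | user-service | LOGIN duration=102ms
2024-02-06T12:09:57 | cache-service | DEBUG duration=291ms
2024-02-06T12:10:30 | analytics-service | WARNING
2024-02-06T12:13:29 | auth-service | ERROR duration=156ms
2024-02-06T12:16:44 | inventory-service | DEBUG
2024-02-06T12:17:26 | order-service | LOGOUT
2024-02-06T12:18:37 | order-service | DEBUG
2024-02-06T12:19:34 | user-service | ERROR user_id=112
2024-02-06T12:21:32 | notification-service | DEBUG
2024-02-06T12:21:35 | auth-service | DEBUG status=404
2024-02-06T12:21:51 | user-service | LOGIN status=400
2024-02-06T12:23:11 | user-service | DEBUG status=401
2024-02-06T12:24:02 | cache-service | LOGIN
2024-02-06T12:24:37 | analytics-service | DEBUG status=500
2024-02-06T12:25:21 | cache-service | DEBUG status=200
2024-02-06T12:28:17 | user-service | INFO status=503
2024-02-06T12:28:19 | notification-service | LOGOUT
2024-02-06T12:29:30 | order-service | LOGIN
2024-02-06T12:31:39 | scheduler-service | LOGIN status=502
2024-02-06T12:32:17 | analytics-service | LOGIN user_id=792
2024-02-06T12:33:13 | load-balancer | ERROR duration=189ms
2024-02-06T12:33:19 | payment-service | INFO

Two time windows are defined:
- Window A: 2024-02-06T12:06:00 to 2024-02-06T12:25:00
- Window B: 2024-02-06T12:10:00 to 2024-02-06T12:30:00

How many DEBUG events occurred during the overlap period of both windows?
6

To find overlap events:

1. Window A: 2024-02-06T12:06:00 to 2024-02-06T12:25:00
2. Window B: 2024-02-06T12:10:00 to 2024-02-06T12:30:00
3. Overlap period: 2024-02-06T12:10:00 to 2024-02-06T12:25:00
4. Count DEBUG events in overlap: 6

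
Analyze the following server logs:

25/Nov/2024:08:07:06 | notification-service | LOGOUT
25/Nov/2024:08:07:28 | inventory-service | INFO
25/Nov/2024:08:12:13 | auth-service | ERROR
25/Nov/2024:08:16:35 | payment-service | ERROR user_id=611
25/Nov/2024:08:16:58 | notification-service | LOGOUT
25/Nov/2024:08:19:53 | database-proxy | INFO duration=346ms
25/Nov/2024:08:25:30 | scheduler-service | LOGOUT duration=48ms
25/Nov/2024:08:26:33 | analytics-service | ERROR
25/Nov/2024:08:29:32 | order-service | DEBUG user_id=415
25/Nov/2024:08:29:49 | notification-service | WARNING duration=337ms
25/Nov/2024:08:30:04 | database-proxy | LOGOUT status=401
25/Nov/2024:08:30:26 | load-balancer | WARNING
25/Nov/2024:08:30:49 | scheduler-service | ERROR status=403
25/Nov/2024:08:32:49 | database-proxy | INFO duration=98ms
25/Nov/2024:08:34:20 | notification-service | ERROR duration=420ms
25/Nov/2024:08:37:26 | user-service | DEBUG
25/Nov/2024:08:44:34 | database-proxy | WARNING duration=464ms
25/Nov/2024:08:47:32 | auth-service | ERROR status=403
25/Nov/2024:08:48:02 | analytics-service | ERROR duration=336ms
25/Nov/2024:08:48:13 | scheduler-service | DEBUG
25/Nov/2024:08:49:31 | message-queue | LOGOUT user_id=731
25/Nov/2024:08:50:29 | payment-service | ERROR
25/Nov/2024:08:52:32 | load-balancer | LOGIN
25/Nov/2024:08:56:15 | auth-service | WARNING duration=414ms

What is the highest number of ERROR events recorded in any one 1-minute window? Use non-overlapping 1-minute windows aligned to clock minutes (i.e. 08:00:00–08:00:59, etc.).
1

To find the burst window:

1. Divide the log period into non-overlapping 1-minute windows starting at 08:00
2. Count ERROR events in each window
3. Find the window with maximum count
4. Maximum events in a window: 1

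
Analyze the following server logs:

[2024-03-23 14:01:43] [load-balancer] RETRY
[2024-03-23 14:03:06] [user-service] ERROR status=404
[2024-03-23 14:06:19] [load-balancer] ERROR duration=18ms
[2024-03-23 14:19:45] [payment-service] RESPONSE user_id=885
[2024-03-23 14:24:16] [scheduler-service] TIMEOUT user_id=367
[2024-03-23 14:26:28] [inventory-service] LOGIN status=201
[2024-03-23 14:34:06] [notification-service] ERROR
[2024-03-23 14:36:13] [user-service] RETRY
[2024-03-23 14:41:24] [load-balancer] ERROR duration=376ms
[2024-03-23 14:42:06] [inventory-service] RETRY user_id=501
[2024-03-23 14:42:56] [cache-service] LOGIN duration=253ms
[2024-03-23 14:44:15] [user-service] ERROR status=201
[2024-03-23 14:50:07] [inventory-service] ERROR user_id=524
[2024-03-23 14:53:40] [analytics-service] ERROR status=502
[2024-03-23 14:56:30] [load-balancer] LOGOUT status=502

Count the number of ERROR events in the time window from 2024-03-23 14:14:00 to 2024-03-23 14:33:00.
0

To count events in the time window:

1. Window boundaries: 2024-03-23 14:14:00 to 2024-03-23 14:33:00
2. Filter for ERROR events within this window
3. Count matching events: 0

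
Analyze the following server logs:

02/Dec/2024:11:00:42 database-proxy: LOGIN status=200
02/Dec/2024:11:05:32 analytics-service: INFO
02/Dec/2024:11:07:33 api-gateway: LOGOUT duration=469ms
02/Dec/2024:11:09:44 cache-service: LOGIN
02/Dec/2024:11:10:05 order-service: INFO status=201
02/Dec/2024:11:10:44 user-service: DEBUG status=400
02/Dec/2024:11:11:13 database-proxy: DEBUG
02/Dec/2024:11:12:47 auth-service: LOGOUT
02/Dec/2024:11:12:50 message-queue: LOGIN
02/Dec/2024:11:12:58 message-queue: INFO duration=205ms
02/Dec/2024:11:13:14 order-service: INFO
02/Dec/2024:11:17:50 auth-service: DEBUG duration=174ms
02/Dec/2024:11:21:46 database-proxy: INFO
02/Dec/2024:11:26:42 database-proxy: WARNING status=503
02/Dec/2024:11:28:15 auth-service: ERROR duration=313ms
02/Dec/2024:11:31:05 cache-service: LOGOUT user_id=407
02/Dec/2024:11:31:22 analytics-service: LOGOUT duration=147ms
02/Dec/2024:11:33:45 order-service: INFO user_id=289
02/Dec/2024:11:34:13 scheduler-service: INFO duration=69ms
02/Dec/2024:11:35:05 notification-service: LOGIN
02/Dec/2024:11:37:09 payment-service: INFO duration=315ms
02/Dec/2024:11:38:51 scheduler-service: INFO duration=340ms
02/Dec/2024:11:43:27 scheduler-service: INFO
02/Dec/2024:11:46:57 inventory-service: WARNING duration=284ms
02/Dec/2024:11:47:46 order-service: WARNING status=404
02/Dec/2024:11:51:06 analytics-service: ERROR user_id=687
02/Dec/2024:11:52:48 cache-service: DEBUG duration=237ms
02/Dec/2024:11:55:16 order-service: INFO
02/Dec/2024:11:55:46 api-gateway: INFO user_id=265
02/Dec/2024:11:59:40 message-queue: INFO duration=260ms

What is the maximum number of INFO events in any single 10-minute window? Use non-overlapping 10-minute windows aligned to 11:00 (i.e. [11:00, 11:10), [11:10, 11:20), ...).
4

To find the burst window:

1. Divide the log period into non-overlapping 10-minute windows starting at 11:00
2. Count INFO events in each window
3. Find the window with maximum count
4. Maximum events in a window: 4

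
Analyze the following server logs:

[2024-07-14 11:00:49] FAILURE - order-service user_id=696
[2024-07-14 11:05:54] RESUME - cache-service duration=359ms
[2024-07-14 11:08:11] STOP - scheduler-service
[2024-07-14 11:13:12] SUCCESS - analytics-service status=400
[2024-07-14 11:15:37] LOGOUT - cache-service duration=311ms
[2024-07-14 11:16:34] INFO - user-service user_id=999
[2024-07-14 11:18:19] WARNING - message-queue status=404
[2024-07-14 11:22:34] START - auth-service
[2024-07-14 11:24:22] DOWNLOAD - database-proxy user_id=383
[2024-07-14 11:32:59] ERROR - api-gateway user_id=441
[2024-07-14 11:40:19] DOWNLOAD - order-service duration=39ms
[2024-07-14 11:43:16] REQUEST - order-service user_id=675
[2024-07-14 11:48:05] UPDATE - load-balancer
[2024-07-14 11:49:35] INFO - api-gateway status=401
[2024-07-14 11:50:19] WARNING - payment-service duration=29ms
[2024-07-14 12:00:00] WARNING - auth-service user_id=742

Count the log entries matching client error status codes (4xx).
3

To find matching entries:

1. Pattern to match: client error status codes (4xx)
2. Scan each log entry for the pattern
3. Count matches: 3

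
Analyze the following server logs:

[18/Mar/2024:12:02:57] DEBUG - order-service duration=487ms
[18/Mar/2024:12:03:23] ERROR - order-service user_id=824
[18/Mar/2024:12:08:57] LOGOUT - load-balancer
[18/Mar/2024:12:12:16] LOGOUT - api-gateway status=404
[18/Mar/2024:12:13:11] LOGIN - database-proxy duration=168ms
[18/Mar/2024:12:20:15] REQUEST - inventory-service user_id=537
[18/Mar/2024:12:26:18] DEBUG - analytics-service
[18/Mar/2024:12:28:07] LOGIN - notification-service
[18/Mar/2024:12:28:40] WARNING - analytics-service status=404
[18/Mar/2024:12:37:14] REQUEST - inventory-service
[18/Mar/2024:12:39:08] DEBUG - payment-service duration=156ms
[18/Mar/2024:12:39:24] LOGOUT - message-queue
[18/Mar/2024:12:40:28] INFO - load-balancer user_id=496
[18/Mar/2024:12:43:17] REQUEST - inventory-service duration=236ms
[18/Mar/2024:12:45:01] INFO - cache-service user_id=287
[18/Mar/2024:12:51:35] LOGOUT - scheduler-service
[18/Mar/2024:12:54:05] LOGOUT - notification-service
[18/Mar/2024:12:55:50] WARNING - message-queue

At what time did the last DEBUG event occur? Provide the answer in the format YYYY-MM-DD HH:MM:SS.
2024-03-18 12:39:08

To find the last event:

1. Filter for all DEBUG events
2. Sort by timestamp
3. Select the last one
4. Timestamp: 2024-03-18 12:39:08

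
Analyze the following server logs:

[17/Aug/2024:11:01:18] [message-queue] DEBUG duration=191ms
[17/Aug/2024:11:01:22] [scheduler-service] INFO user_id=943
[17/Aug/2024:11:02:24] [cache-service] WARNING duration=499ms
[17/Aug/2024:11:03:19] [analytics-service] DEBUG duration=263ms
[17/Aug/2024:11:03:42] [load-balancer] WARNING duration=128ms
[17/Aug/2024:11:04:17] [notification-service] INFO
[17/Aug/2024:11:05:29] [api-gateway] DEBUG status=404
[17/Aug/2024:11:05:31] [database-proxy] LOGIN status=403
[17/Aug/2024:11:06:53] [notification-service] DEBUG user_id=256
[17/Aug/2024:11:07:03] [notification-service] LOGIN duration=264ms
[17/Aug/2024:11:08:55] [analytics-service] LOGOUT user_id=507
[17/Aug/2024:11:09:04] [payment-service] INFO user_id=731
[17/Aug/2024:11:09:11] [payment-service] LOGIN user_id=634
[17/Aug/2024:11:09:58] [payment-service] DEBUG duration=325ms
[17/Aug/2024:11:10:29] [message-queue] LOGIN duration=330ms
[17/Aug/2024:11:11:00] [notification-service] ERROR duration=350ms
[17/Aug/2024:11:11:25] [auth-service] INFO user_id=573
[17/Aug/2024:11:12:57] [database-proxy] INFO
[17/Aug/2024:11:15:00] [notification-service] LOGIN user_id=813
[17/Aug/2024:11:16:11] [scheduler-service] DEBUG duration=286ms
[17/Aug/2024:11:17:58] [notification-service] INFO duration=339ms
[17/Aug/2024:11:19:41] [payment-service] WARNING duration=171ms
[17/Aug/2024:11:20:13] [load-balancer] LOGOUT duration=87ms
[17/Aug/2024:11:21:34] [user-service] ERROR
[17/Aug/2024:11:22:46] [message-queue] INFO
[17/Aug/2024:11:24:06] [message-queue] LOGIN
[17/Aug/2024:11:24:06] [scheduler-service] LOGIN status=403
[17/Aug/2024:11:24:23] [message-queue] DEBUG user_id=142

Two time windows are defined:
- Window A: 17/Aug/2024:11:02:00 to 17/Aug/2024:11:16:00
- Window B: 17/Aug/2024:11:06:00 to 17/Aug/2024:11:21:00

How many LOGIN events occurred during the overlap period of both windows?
4

To find overlap events:

1. Window A: 17/Aug/2024:11:02:00 to 17/Aug/2024:11:16:00
2. Window B: 17/Aug/2024:11:06:00 to 17/Aug/2024:11:21:00
3. Overlap period: 17/Aug/2024:11:06:00 to 17/Aug/2024:11:16:00
4. Count LOGIN events in overlap: 4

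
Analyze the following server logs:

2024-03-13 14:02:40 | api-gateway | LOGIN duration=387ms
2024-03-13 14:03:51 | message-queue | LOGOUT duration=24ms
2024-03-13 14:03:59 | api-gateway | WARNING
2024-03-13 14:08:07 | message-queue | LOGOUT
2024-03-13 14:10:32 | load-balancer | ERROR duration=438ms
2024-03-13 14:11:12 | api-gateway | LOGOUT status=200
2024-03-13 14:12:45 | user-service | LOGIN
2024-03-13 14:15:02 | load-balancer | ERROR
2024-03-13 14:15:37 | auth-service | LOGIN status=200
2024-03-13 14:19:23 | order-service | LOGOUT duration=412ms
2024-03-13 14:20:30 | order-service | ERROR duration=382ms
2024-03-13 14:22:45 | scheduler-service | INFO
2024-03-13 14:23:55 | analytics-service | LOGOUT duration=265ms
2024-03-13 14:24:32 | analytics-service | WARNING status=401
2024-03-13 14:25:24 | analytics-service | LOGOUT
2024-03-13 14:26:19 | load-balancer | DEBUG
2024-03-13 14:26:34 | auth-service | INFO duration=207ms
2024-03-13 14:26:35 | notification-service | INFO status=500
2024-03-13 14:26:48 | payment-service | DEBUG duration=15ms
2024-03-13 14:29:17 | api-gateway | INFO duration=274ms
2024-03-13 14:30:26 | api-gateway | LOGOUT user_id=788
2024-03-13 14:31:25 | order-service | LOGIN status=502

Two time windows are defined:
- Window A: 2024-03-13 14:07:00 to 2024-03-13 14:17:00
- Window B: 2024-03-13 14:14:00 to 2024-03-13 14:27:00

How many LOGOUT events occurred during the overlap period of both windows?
0

To find overlap events:

1. Window A: 2024-03-13 14:07:00 to 2024-03-13 14:17:00
2. Window B: 2024-03-13 14:14:00 to 2024-03-13 14:27:00
3. Overlap period: 2024-03-13 14:14:00 to 2024-03-13 14:17:00
4. Count LOGOUT events in overlap: 0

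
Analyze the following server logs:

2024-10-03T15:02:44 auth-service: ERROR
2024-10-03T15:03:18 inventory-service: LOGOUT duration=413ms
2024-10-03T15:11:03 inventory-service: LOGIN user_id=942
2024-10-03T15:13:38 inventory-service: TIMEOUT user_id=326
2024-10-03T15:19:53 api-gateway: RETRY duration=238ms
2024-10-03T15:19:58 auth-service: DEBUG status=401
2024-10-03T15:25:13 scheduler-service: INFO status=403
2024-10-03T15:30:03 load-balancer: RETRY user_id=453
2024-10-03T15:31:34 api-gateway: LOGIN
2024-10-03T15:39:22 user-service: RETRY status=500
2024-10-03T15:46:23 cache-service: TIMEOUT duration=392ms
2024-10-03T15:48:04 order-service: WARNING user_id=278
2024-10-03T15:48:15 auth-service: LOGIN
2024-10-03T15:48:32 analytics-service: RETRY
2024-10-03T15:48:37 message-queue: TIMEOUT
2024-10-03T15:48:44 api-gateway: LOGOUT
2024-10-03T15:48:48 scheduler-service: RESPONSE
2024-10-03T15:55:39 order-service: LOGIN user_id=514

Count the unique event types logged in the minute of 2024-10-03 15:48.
6

To count unique event types:

1. Filter events in the minute starting at 2024-10-03 15:48
2. Extract event types from matching entries
3. Count unique types: 6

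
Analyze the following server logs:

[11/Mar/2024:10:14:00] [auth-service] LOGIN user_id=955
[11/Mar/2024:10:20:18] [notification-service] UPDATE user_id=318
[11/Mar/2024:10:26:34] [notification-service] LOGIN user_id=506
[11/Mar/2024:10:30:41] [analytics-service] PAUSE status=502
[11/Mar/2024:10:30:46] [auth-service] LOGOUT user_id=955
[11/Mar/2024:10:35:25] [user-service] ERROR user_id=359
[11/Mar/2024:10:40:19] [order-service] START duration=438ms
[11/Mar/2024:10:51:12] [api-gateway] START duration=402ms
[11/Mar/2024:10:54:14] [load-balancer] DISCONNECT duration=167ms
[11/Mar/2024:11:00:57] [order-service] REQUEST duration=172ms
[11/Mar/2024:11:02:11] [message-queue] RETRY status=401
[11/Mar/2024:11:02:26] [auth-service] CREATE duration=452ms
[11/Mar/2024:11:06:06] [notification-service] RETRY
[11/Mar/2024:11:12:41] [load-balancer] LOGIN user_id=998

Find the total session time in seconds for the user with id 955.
1006

To calculate session duration:

1. Find LOGIN event for user_id=955: 11/Mar/2024:10:14:00
2. Find LOGOUT event for user_id=955: 11/Mar/2024:10:30:46
3. Session duration: 11/Mar/2024:10:30:46 - 11/Mar/2024:10:14:00 = 1006 seconds (16 minutes)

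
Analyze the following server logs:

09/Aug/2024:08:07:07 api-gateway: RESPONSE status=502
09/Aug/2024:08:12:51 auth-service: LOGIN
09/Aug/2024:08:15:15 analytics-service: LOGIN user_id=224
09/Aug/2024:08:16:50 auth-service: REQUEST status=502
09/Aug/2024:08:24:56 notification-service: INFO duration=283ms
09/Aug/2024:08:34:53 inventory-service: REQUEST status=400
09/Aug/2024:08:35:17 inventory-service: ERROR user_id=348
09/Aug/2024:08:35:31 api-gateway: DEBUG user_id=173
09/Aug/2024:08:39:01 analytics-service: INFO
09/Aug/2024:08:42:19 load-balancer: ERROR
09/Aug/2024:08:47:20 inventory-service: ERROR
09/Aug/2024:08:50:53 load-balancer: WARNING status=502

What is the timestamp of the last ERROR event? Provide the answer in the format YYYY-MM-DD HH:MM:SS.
2024-08-09 08:47:20

To find the last event:

1. Filter for all ERROR events
2. Sort by timestamp
3. Select the last one
4. Timestamp: 2024-08-09 08:47:20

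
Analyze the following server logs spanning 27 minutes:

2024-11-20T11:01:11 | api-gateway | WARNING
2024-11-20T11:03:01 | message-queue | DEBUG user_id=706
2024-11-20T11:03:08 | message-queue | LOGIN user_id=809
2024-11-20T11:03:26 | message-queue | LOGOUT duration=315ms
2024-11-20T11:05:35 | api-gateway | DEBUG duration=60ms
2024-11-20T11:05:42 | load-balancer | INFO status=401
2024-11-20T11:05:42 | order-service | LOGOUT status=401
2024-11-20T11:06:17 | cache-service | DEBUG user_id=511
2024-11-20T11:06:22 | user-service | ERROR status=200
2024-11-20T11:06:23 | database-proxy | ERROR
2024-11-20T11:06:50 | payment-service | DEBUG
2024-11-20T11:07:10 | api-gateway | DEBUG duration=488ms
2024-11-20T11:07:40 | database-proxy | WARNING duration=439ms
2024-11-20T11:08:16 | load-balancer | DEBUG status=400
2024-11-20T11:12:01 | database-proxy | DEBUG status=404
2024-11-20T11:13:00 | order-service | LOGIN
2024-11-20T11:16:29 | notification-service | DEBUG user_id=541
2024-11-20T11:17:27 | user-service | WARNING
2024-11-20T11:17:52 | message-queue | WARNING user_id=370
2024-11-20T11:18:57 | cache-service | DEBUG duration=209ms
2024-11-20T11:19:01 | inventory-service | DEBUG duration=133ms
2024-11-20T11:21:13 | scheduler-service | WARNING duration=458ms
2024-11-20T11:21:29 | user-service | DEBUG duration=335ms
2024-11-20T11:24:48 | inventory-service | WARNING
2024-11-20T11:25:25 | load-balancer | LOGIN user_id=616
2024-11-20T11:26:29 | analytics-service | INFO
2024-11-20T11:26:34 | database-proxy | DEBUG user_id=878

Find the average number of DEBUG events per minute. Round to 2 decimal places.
0.44

To calculate the rate:

1. Count total DEBUG events: 12
2. Total time period: 27 minutes
3. Rate = 12 / 27 = 0.44 events per minute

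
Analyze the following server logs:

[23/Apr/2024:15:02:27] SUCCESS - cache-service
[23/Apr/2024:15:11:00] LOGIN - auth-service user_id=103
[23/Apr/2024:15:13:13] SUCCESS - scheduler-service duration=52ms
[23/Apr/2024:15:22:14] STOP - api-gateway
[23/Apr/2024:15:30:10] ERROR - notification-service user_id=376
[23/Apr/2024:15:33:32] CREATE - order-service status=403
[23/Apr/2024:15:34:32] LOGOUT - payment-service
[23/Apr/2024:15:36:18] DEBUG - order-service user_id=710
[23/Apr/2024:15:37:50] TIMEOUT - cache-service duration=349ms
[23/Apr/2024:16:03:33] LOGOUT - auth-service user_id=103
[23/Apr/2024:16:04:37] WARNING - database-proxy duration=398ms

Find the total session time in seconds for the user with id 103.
3153

To calculate session duration:

1. Find LOGIN event for user_id=103: 23/Apr/2024:15:11:00
2. Find LOGOUT event for user_id=103: 23/Apr/2024:16:03:33
3. Session duration: 23/Apr/2024:16:03:33 - 23/Apr/2024:15:11:00 = 3153 seconds (52 minutes)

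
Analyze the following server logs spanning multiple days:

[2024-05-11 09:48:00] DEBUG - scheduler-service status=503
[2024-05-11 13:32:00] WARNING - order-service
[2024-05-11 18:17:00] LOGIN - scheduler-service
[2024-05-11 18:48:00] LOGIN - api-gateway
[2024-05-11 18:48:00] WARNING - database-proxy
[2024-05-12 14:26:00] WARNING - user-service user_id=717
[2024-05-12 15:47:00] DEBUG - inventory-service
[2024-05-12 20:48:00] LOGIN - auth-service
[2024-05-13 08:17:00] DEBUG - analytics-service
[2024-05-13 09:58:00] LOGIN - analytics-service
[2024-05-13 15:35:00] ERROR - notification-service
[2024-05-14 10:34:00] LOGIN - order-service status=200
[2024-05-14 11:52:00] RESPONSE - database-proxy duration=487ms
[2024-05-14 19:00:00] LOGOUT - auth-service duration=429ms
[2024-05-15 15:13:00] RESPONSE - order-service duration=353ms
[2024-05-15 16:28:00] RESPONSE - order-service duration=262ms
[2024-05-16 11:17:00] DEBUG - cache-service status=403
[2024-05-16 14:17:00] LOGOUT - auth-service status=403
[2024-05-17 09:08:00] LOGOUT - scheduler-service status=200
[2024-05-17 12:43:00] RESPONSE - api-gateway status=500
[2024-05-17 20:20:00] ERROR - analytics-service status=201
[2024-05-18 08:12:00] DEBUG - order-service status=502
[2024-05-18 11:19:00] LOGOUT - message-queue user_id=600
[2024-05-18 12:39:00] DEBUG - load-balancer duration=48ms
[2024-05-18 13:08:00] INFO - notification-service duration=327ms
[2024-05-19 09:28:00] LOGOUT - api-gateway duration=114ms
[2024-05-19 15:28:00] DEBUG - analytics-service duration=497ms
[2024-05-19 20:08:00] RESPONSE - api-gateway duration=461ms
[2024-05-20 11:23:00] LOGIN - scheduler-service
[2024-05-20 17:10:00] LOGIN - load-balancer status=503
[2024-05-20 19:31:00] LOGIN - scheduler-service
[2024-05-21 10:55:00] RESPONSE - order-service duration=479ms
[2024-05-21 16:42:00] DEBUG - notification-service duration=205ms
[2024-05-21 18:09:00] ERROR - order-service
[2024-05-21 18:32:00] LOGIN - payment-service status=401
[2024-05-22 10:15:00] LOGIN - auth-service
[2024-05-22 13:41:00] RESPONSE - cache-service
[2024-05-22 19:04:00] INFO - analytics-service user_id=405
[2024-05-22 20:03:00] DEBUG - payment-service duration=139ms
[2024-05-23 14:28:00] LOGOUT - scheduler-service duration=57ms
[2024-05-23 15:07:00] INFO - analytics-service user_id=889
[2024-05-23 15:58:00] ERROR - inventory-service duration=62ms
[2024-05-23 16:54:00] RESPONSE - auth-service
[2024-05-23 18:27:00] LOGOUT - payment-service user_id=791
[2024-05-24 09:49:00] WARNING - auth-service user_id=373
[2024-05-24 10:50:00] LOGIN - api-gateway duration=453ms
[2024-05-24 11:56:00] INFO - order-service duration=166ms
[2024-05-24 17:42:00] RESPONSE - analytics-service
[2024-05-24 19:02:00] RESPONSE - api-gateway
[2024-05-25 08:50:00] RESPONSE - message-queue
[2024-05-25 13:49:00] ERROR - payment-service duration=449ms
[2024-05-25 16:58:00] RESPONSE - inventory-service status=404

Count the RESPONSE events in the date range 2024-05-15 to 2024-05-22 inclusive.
6

To filter by date range:

1. Date range: 2024-05-15 through 2024-05-22, both dates inclusive
2. Filter for RESPONSE events whose date falls in this range
3. Count matching events: 6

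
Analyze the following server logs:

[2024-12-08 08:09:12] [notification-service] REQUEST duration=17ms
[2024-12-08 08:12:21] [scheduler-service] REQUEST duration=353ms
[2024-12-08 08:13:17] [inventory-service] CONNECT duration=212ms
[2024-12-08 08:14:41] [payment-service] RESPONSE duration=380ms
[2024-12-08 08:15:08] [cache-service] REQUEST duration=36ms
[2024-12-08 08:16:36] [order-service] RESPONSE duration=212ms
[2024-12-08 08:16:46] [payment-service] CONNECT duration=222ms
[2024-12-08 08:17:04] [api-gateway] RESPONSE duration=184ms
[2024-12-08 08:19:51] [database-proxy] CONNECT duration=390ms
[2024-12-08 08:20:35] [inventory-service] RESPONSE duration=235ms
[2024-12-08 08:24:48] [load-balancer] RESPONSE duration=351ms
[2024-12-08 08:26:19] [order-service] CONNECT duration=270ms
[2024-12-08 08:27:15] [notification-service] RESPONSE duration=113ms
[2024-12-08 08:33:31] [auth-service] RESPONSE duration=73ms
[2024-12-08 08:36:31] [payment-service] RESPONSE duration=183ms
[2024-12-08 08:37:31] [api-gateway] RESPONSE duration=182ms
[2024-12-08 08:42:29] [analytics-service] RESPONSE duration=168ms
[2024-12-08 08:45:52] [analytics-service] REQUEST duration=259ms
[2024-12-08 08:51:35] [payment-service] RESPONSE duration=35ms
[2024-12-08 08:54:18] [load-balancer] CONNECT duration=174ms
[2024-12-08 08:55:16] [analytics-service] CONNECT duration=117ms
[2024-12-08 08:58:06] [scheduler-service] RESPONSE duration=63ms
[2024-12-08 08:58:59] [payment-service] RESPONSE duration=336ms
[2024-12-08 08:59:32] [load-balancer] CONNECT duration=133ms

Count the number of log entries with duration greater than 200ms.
11

To count timeouts:

1. Threshold: 200ms
2. Extract duration from each log entry
3. Count entries where duration > 200
4. Timeout count: 11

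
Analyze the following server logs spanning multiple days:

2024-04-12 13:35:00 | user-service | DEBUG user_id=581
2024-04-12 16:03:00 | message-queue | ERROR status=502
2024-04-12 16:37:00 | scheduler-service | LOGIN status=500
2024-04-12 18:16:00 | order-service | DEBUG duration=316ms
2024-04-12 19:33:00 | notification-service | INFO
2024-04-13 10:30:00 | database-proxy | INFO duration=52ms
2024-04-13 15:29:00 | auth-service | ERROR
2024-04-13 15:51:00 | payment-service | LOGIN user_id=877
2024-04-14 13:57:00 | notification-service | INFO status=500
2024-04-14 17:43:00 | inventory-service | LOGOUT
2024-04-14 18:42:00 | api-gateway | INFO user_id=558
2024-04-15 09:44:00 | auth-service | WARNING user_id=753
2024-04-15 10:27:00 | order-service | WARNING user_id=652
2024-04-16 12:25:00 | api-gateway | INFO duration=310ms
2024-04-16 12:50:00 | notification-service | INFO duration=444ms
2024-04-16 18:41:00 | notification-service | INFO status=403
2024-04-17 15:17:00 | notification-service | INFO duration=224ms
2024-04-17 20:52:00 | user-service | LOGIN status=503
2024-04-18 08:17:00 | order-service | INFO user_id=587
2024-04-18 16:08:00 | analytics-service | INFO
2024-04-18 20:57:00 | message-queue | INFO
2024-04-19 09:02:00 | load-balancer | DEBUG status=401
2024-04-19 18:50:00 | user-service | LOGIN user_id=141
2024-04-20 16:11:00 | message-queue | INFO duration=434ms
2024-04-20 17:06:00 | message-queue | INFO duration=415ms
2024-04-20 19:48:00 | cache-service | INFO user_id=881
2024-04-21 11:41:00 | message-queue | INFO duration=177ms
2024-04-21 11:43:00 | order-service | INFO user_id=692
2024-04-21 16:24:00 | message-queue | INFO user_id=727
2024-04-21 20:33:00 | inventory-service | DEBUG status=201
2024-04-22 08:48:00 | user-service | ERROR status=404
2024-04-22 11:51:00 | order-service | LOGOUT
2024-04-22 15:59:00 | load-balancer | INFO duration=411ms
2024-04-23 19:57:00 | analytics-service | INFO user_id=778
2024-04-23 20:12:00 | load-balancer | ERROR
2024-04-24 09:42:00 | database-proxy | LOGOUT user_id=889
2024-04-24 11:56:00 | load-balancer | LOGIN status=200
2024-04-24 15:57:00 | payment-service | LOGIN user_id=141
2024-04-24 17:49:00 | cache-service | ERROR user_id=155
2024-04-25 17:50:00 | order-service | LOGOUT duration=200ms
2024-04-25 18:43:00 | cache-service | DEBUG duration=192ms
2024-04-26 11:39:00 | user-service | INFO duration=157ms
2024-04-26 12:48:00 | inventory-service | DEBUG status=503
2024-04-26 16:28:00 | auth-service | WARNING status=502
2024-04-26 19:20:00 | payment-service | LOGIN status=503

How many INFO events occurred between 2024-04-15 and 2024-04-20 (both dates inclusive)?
10

To filter by date range:

1. Date range: 2024-04-15 through 2024-04-20, both dates inclusive
2. Filter for INFO events whose date falls in this range
3. Count matching events: 10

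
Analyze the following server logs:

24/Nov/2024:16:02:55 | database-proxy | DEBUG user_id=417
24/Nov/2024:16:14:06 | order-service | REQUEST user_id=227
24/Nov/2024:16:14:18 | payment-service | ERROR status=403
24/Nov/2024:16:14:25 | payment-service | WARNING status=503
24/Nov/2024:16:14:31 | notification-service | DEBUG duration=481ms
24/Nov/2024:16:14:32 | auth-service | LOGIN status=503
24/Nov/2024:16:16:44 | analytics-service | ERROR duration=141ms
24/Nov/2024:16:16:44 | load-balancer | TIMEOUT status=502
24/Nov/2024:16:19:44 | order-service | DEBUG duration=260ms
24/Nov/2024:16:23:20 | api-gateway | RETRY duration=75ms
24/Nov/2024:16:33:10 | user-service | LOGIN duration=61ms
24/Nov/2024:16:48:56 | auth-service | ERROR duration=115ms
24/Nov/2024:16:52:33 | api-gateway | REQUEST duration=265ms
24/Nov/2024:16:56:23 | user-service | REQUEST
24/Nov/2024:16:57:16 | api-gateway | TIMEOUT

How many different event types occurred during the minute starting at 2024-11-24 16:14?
5

To count unique event types:

1. Filter events in the minute starting at 2024-11-24 16:14
2. Extract event types from matching entries
3. Count unique types: 5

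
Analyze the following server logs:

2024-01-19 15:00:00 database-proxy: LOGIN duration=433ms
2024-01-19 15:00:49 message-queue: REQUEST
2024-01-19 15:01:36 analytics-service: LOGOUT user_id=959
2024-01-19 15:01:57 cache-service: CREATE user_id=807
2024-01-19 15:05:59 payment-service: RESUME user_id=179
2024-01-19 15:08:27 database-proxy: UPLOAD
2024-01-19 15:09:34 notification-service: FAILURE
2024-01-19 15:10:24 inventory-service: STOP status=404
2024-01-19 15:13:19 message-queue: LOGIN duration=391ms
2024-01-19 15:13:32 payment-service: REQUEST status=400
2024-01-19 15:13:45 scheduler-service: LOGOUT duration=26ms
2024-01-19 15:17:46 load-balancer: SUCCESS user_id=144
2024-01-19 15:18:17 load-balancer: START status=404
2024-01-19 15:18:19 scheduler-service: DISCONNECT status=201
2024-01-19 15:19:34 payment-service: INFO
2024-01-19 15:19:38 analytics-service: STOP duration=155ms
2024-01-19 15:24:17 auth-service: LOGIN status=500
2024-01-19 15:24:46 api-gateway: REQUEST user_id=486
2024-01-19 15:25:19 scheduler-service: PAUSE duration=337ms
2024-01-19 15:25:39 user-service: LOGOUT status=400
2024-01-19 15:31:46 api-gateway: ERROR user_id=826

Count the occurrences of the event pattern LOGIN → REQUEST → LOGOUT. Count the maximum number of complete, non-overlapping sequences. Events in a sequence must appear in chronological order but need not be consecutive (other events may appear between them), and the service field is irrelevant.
3

To count sequences:

1. Look for pattern: LOGIN → REQUEST → LOGOUT
2. Greedily scan the log in chronological order, matching each sequence element in turn (ignoring service)
3. Each time the full pattern completes, increment the count and restart matching from the next event
4. Complete non-overlapping sequences found: 3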